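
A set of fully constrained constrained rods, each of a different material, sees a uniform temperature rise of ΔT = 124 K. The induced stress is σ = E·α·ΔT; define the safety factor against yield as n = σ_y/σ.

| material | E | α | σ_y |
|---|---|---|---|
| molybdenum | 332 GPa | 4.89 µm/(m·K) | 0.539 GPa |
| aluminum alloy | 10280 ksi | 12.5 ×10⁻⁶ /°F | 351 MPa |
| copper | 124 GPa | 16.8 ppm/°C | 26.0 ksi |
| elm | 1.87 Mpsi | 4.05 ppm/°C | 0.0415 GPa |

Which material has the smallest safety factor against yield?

copper

In consistent units (E in GPa, α in ×10⁻⁶/K, σ_y in MPa):
  molybdenum: E = 332.0, α = 4.89, σ_y = 539.0 → σ = 201 MPa, n = 2.68
  aluminum alloy: E = 70.88, α = 22.5, σ_y = 351.0 → σ = 198 MPa, n = 1.77
  copper: E = 124.0, α = 16.8, σ_y = 179.3 → σ = 258 MPa, n = 0.694
  elm: E = 12.89, α = 4.05, σ_y = 41.50 → σ = 6.47 MPa, n = 6.41
Smallest n: copper with n = 0.694.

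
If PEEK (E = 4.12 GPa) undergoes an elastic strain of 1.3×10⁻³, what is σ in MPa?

5.36 MPa

σ = E·ε = 4120 MPa × 1.3×10⁻³ = 5.36 MPa.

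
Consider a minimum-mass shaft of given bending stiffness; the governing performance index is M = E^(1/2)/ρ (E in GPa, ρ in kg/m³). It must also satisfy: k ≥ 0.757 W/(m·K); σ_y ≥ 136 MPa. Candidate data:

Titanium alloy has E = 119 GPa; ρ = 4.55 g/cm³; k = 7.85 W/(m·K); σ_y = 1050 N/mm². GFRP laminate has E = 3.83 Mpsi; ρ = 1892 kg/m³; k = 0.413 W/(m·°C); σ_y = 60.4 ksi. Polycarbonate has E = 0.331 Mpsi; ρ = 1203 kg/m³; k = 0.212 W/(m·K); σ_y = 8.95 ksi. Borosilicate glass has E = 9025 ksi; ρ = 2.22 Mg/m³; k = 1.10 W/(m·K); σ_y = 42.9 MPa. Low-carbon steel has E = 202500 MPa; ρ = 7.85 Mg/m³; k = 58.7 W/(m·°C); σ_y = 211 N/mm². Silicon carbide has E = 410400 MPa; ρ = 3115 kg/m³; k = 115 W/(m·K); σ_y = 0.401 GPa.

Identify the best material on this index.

silicon carbide

Screen on constraints: k ≥ 0.757 W/(m·K); σ_y ≥ 136 MPa. Survivors: titanium alloy, low-carbon steel, silicon carbide.
Normalizing units and computing the index:
  titanium alloy: E = 119.0 GPa, ρ = 4550 kg/m³
  low-carbon steel: E = 202.5 GPa, ρ = 7850 kg/m³
  silicon carbide: E = 410.4 GPa, ρ = 3115 kg/m³
  silicon carbide: M = 6.50×10⁻³
  titanium alloy: M = 2.40×10⁻³
  low-carbon steel: M = 1.81×10⁻³
The maximum is for silicon carbide.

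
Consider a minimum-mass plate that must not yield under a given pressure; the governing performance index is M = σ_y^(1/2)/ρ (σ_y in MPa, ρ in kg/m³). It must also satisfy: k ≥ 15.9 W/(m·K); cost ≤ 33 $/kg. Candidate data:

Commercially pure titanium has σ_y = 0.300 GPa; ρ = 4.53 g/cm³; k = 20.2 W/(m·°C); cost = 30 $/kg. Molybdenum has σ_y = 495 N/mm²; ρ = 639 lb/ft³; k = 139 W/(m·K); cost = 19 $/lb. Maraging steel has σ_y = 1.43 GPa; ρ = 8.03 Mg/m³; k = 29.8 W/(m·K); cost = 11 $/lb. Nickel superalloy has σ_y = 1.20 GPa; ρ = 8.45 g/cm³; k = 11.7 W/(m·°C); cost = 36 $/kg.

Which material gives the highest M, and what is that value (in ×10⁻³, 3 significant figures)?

maraging steel, M = 4.71×10⁻³

Screen on constraints: k ≥ 15.9 W/(m·K); cost ≤ 33 $/kg. Survivors: commercially pure titanium, maraging steel.
In SI units:
  commercially pure titanium: σ_y = 300.0 MPa, ρ = 4530 kg/m³
  maraging steel: σ_y = 1430 MPa, ρ = 8030 kg/m³
  maraging steel: M = 4.71×10⁻³
  commercially pure titanium: M = 3.82×10⁻³
Maraging steel ranks first.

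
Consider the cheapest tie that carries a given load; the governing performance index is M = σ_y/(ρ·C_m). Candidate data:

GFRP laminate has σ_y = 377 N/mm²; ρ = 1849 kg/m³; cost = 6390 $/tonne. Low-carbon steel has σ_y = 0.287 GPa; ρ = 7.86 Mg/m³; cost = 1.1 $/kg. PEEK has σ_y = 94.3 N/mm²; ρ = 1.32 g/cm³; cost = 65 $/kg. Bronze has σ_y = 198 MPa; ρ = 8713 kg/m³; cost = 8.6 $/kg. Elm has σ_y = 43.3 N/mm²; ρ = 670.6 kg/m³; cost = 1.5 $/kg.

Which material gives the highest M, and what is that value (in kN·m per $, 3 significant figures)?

elm, M = 43.0 kN·m per $

After converting to SI:
  GFRP laminate: σ_y = 377.0 MPa, ρ = 1849 kg/m³, cost = 6.390 $/kg
  low-carbon steel: σ_y = 287.0 MPa, ρ = 7860 kg/m³, cost = 1.100 $/kg
  PEEK: σ_y = 94.30 MPa, ρ = 1320 kg/m³, cost = 65.00 $/kg
  bronze: σ_y = 198.0 MPa, ρ = 8713 kg/m³, cost = 8.600 $/kg
  elm: σ_y = 43.30 MPa, ρ = 670.6 kg/m³, cost = 1.500 $/kg
  elm: M = 43.0 kN·m per $
  low-carbon steel: M = 33.2 kN·m per $
  GFRP laminate: M = 31.9 kN·m per $
  bronze: M = 2.64 kN·m per $
  PEEK: M = 1.10 kN·m per $
Highest index: elm.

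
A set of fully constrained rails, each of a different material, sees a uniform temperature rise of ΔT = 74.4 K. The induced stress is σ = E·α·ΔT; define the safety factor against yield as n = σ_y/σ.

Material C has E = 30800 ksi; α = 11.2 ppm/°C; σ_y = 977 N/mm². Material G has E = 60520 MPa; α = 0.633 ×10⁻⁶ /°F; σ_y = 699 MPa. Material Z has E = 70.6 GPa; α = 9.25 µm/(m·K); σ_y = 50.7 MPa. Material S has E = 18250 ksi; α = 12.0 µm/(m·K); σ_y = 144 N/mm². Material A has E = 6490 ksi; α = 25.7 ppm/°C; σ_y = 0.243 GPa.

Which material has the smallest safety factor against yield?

material Z

Converting E to GPa, α to ×10⁻⁶/K, σ_y to MPa, then σ and n for each:
  material C: E = 212.4, α = 11.2, σ_y = 977.0 → σ = 177 MPa, n = 5.52
  material G: E = 60.52, α = 1.14, σ_y = 699.0 → σ = 5.13 MPa, n = 136
  material Z: E = 70.60, α = 9.25, σ_y = 50.70 → σ = 48.6 MPa, n = 1.04
  material S: E = 125.8, α = 12.0, σ_y = 144.0 → σ = 112 MPa, n = 1.28
  material A: E = 44.75, α = 25.7, σ_y = 243.0 → σ = 85.6 MPa, n = 2.84
Smallest n: material Z with n = 1.04.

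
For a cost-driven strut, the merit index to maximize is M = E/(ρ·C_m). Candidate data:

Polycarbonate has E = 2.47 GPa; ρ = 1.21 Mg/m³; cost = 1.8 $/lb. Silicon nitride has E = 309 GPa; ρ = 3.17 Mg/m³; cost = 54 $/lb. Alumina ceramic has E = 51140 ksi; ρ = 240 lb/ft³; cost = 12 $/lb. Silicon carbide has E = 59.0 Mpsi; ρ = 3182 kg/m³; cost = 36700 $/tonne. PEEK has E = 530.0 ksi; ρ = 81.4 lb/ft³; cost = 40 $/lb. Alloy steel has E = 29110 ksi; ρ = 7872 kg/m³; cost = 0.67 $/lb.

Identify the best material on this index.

Putting every candidate on a common basis:
  polycarbonate: E = 2.470 GPa, ρ = 1210 kg/m³, cost = 3.968 $/kg
  silicon nitride: E = 309.0 GPa, ρ = 3170 kg/m³, cost = 119.0 $/kg
  alumina ceramic: E = 352.6 GPa, ρ = 3844 kg/m³, cost = 26.46 $/kg
  silicon carbide: E = 406.8 GPa, ρ = 3182 kg/m³, cost = 36.70 $/kg
  PEEK: E = 3.654 GPa, ρ = 1304 kg/m³, cost = 88.18 $/kg
  alloy steel: E = 200.7 GPa, ρ = 7872 kg/m³, cost = 1.477 $/kg
  alloy steel: M = 17.3 MN·m per $
  silicon carbide: M = 3.48 MN·m per $
  alumina ceramic: M = 3.47 MN·m per $
  silicon nitride: M = 0.819 MN·m per $
  polycarbonate: M = 0.514 MN·m per $
  PEEK: M = 0.0318 MN·m per $
Highest index: alloy steel.

alloy steel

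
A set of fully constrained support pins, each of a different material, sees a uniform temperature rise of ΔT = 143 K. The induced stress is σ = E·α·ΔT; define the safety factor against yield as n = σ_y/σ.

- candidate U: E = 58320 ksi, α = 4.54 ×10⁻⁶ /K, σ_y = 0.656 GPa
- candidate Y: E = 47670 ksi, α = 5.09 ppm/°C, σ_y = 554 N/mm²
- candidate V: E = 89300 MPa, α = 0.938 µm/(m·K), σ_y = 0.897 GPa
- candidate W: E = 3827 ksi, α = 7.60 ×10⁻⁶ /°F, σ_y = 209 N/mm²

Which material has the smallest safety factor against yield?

candidate Y

Converting E to GPa, α to ×10⁻⁶/K, σ_y to MPa, then σ and n for each:
  candidate U: E = 402.1, α = 4.54, σ_y = 656.0 → σ = 261 MPa, n = 2.51
  candidate Y: E = 328.7, α = 5.09, σ_y = 554.0 → σ = 239 MPa, n = 2.32
  candidate V: E = 89.30, α = 0.938, σ_y = 897.0 → σ = 12.0 MPa, n = 74.9
  candidate W: E = 26.39, α = 13.7, σ_y = 209.0 → σ = 51.6 MPa, n = 4.05
Smallest n: candidate Y with n = 2.32.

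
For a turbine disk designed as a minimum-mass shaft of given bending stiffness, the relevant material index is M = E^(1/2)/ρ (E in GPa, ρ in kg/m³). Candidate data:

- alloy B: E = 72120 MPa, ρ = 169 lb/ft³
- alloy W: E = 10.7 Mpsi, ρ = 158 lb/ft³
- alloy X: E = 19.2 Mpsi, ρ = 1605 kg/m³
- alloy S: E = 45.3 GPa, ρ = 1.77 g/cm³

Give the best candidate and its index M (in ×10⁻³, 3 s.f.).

alloy X, M = 7.17×10⁻³

Normalizing units and computing the index:
  alloy B: E = 72.12 GPa, ρ = 2707 kg/m³
  alloy W: E = 73.77 GPa, ρ = 2531 kg/m³
  alloy X: E = 132.4 GPa, ρ = 1605 kg/m³
  alloy S: E = 45.30 GPa, ρ = 1770 kg/m³
  alloy X: M = 7.17×10⁻³
  alloy S: M = 3.80×10⁻³
  alloy W: M = 3.39×10⁻³
  alloy B: M = 3.14×10⁻³
Alloy X has the largest M.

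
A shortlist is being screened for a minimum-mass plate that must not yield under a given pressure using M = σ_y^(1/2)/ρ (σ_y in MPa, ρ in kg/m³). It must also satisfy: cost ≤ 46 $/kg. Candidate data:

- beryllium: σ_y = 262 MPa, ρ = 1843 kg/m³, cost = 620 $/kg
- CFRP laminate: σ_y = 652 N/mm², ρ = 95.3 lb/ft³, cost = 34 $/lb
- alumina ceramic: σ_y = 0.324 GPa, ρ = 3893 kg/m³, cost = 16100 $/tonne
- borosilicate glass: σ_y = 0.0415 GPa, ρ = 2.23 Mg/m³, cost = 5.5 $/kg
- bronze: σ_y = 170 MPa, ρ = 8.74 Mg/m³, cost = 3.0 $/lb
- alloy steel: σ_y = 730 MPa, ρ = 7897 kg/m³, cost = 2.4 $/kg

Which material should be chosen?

Screen on constraints: cost ≤ 46 $/kg. Survivors: alumina ceramic, borosilicate glass, bronze, alloy steel.
Normalizing units and computing the index:
  alumina ceramic: σ_y = 324.0 MPa, ρ = 3893 kg/m³
  borosilicate glass: σ_y = 41.50 MPa, ρ = 2230 kg/m³
  bronze: σ_y = 170.0 MPa, ρ = 8740 kg/m³
  alloy steel: σ_y = 730.0 MPa, ρ = 7897 kg/m³
  alumina ceramic: M = 4.62×10⁻³
  alloy steel: M = 3.42×10⁻³
  borosilicate glass: M = 2.89×10⁻³
  bronze: M = 1.49×10⁻³
Alumina ceramic has the largest M.

alumina ceramic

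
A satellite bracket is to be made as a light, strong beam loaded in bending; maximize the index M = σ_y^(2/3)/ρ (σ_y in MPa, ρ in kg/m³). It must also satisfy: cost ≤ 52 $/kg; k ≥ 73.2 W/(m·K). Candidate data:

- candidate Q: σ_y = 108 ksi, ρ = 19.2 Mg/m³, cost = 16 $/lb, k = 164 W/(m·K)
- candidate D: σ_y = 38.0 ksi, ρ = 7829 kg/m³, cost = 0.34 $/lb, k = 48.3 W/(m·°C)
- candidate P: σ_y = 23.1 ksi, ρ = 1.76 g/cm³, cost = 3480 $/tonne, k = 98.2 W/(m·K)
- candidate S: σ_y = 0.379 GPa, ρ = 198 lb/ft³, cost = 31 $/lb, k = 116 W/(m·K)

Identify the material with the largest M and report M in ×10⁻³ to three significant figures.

Screen on constraints: cost ≤ 52 $/kg; k ≥ 73.2 W/(m·K). Survivors: candidate Q, candidate P.
Putting every candidate on a common basis:
  candidate Q: σ_y = 744.6 MPa, ρ = 19200 kg/m³
  candidate P: σ_y = 159.3 MPa, ρ = 1760 kg/m³
  candidate P: M = 16.7×10⁻³
  candidate Q: M = 4.28×10⁻³
Candidate P ranks first.

candidate P, M = 16.7×10⁻³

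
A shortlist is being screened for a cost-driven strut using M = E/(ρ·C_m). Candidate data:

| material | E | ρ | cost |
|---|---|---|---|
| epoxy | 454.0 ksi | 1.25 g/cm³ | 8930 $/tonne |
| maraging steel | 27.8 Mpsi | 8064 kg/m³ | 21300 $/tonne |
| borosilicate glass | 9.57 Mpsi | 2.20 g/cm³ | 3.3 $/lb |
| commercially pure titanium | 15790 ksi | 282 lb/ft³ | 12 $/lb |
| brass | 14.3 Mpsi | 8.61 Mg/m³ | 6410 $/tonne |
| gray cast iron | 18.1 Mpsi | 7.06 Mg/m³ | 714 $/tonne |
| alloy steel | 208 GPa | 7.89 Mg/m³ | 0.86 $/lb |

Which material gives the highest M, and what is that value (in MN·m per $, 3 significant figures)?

gray cast iron, M = 24.8 MN·m per $

Convert each candidate to consistent units, then evaluate M:
  epoxy: E = 3.130 GPa, ρ = 1250 kg/m³, cost = 8.930 $/kg
  maraging steel: E = 191.7 GPa, ρ = 8064 kg/m³, cost = 21.30 $/kg
  borosilicate glass: E = 65.98 GPa, ρ = 2200 kg/m³, cost = 7.275 $/kg
  commercially pure titanium: E = 108.9 GPa, ρ = 4517 kg/m³, cost = 26.46 $/kg
  brass: E = 98.60 GPa, ρ = 8610 kg/m³, cost = 6.410 $/kg
  gray cast iron: E = 124.8 GPa, ρ = 7060 kg/m³, cost = 0.7140 $/kg
  alloy steel: E = 208.0 GPa, ρ = 7890 kg/m³, cost = 1.896 $/kg
  gray cast iron: M = 24.8 MN·m per $
  alloy steel: M = 13.9 MN·m per $
  borosilicate glass: M = 4.12 MN·m per $
  brass: M = 1.79 MN·m per $
  maraging steel: M = 1.12 MN·m per $
  commercially pure titanium: M = 0.911 MN·m per $
  epoxy: M = 0.280 MN·m per $
Gray cast iron has the largest M.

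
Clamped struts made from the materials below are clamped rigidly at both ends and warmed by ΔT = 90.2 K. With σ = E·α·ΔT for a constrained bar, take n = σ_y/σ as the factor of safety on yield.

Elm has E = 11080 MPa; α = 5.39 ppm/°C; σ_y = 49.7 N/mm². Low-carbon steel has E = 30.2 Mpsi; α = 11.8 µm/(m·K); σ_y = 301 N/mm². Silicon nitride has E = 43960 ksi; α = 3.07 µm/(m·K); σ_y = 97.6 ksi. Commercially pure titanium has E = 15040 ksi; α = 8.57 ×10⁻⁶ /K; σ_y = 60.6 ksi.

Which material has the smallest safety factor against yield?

low-carbon steel

With everything in SI (GPa, ×10⁻⁶/K, MPa):
  elm: E = 11.08, α = 5.39, σ_y = 49.70 → σ = 5.39 MPa, n = 9.23
  low-carbon steel: E = 208.2, α = 11.8, σ_y = 301.0 → σ = 222 MPa, n = 1.36
  silicon nitride: E = 303.1, α = 3.07, σ_y = 672.9 → σ = 83.9 MPa, n = 8.02
  commercially pure titanium: E = 103.7, α = 8.57, σ_y = 417.8 → σ = 80.2 MPa, n = 5.21
Low-carbon steel has the lowest safety factor, n = 1.36.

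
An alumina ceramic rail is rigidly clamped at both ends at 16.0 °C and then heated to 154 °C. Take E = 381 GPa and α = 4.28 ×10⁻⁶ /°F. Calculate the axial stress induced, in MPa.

405 MPa

α = 4.28×10⁻⁶/°F × 9/5 = 7.70×10⁻⁶/K.
ΔT = 138.0 K. Constrained thermal stress σ = E·α·ΔT = 381.0×10³ MPa × 7.70×10⁻⁶ × 138.0 = 405 MPa (compressive).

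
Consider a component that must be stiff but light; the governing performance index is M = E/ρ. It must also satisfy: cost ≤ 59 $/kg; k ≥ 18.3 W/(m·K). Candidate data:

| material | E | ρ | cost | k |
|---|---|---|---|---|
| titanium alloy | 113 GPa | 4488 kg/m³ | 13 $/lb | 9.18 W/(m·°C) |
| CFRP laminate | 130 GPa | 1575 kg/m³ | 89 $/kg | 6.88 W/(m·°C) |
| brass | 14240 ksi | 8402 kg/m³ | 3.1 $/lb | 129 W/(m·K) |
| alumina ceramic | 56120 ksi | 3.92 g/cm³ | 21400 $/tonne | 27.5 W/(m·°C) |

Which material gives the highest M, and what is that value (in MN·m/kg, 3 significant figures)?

alumina ceramic, M = 98.7 MN·m/kg

Screen on constraints: cost ≤ 59 $/kg; k ≥ 18.3 W/(m·K). Survivors: brass, alumina ceramic.
Normalizing units and computing the index:
  brass: E = 98.18 GPa, ρ = 8402 kg/m³
  alumina ceramic: E = 386.9 GPa, ρ = 3920 kg/m³
  alumina ceramic: M = 98.7 MN·m/kg
  brass: M = 11.7 MN·m/kg
Alumina ceramic ranks first.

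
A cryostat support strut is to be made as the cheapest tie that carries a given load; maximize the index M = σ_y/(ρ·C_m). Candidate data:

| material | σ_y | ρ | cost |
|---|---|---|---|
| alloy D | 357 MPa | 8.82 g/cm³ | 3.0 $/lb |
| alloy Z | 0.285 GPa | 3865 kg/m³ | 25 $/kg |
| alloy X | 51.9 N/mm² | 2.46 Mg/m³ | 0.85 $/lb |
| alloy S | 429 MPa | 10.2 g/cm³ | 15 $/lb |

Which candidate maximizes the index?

alloy X

Normalizing units and computing the index:
  alloy D: σ_y = 357.0 MPa, ρ = 8820 kg/m³, cost = 6.614 $/kg
  alloy Z: σ_y = 285.0 MPa, ρ = 3865 kg/m³, cost = 25.00 $/kg
  alloy X: σ_y = 51.90 MPa, ρ = 2460 kg/m³, cost = 1.874 $/kg
  alloy S: σ_y = 429.0 MPa, ρ = 10200 kg/m³, cost = 33.07 $/kg
  alloy X: M = 11.3 kN·m per $
  alloy D: M = 6.12 kN·m per $
  alloy Z: M = 2.95 kN·m per $
  alloy S: M = 1.27 kN·m per $
Alloy X has the largest M.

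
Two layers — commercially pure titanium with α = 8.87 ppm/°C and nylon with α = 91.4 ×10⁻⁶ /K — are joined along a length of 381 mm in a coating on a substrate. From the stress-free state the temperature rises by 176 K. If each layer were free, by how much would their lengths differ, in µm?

5530 µm

Δα = |8.87 − 91.4|×10⁻⁶/K = 82.5×10⁻⁶/K.
ΔL_mismatch = Δα·L·ΔT = 82.5×10⁻⁶ × 381.0 mm × 176.0 K = 5530 µm.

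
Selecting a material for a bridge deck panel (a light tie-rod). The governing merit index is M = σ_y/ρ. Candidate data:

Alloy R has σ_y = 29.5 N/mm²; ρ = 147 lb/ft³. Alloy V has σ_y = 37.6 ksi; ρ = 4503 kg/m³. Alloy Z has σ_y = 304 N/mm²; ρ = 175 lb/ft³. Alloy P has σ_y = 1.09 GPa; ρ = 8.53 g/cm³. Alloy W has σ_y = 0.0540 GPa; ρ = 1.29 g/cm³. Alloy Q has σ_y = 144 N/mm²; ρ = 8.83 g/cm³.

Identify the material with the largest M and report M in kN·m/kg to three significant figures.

alloy P, M = 128 kN·m/kg

Convert each candidate to consistent units, then evaluate M:
  alloy R: σ_y = 29.50 MPa, ρ = 2355 kg/m³
  alloy V: σ_y = 259.2 MPa, ρ = 4503 kg/m³
  alloy Z: σ_y = 304.0 MPa, ρ = 2803 kg/m³
  alloy P: σ_y = 1090 MPa, ρ = 8530 kg/m³
  alloy W: σ_y = 54.00 MPa, ρ = 1290 kg/m³
  alloy Q: σ_y = 144.0 MPa, ρ = 8830 kg/m³
  alloy P: M = 128 kN·m/kg
  alloy Z: M = 108 kN·m/kg
  alloy V: M = 57.6 kN·m/kg
  alloy W: M = 41.9 kN·m/kg
  alloy Q: M = 16.3 kN·m/kg
  alloy R: M = 12.5 kN·m/kg
Alloy P ranks first.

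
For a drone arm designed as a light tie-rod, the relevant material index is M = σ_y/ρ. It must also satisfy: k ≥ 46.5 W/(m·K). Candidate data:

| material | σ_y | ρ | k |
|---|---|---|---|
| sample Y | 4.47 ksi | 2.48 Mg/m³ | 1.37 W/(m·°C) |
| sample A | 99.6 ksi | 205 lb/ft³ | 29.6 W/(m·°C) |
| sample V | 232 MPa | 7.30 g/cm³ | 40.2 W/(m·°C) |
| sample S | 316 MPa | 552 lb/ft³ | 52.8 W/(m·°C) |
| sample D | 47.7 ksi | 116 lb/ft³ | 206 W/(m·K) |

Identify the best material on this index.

sample D

Screen on constraints: k ≥ 46.5 W/(m·K). Survivors: sample S, sample D.
Convert each candidate to consistent units, then evaluate M:
  sample S: σ_y = 316.0 MPa, ρ = 8842 kg/m³
  sample D: σ_y = 328.9 MPa, ρ = 1858 kg/m³
  sample D: M = 177 kN·m/kg
  sample S: M = 35.7 kN·m/kg
Sample D ranks first.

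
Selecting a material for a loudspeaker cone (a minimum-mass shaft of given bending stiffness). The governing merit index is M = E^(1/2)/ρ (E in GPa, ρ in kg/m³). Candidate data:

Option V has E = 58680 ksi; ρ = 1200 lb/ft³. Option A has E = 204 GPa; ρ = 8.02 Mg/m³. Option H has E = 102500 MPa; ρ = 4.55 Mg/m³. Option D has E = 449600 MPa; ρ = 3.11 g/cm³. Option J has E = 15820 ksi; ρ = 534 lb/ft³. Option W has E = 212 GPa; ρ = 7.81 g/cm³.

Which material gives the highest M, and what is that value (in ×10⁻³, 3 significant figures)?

Normalizing units and computing the index:
  option V: E = 404.6 GPa, ρ = 19220 kg/m³
  option A: E = 204.0 GPa, ρ = 8020 kg/m³
  option H: E = 102.5 GPa, ρ = 4550 kg/m³
  option D: E = 449.6 GPa, ρ = 3110 kg/m³
  option J: E = 109.1 GPa, ρ = 8554 kg/m³
  option W: E = 212.0 GPa, ρ = 7810 kg/m³
  option D: M = 6.82×10⁻³
  option H: M = 2.23×10⁻³
  option W: M = 1.86×10⁻³
  option A: M = 1.78×10⁻³
  option J: M = 1.22×10⁻³
  option V: M = 1.05×10⁻³
The maximum is for option D.

option D, M = 6.82×10⁻³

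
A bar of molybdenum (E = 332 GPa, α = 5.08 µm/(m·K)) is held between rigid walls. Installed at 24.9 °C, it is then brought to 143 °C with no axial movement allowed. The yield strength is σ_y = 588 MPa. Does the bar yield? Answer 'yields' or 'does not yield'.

does not yield

ΔT = 118.1 K. Constrained thermal stress σ = E·α·ΔT = 332.0×10³ MPa × 5.08×10⁻⁶ × 118.1 = 199 MPa (compressive).
Compare to σ_y = 588 MPa: σ < σ_y, so it does not yield.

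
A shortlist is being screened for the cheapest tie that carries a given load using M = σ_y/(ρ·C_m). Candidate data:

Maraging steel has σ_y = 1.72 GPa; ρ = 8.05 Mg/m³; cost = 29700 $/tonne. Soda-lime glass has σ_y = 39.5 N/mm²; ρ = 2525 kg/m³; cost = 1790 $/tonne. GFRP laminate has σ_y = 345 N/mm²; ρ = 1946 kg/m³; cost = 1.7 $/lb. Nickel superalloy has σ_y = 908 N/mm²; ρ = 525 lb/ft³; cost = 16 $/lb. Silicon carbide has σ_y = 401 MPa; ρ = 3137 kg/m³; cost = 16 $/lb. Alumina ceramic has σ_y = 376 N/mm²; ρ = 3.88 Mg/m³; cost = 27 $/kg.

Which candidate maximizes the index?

GFRP laminate

In SI units:
  maraging steel: σ_y = 1720 MPa, ρ = 8050 kg/m³, cost = 29.70 $/kg
  soda-lime glass: σ_y = 39.50 MPa, ρ = 2525 kg/m³, cost = 1.790 $/kg
  GFRP laminate: σ_y = 345.0 MPa, ρ = 1946 kg/m³, cost = 3.748 $/kg
  nickel superalloy: σ_y = 908.0 MPa, ρ = 8410 kg/m³, cost = 35.27 $/kg
  silicon carbide: σ_y = 401.0 MPa, ρ = 3137 kg/m³, cost = 35.27 $/kg
  alumina ceramic: σ_y = 376.0 MPa, ρ = 3880 kg/m³, cost = 27.00 $/kg
  GFRP laminate: M = 47.3 kN·m per $
  soda-lime glass: M = 8.74 kN·m per $
  maraging steel: M = 7.19 kN·m per $
  silicon carbide: M = 3.62 kN·m per $
  alumina ceramic: M = 3.59 kN·m per $
  nickel superalloy: M = 3.06 kN·m per $
GFRP laminate has the largest M.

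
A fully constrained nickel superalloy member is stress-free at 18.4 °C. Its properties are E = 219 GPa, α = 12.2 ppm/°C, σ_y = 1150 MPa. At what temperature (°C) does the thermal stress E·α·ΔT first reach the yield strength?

E·α·ΔT = 1150 MPa ⇒ ΔT = 1150 / (219.0×10³ × 12.2×10⁻⁶) = 430.4 K.
T = 18.4 + 430.4 = 448.8 °C.

449 °C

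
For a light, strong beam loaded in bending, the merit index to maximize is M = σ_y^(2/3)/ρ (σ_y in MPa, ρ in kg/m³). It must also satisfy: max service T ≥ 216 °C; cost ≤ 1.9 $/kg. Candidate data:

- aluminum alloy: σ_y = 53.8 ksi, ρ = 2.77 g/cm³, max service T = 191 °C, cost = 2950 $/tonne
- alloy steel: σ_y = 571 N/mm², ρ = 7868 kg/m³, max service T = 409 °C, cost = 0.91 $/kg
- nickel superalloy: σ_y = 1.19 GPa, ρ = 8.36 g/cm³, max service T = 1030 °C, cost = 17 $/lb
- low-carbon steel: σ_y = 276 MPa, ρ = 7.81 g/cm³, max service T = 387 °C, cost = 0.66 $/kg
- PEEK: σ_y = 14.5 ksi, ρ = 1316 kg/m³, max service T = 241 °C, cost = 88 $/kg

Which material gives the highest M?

Screen on constraints: max service T ≥ 216 °C; cost ≤ 1.9 $/kg. Survivors: alloy steel, low-carbon steel.
Convert each candidate to consistent units, then evaluate M:
  alloy steel: σ_y = 571.0 MPa, ρ = 7868 kg/m³
  low-carbon steel: σ_y = 276.0 MPa, ρ = 7810 kg/m³
  alloy steel: M = 8.75×10⁻³
  low-carbon steel: M = 5.43×10⁻³
The maximum is for alloy steel.

alloy steel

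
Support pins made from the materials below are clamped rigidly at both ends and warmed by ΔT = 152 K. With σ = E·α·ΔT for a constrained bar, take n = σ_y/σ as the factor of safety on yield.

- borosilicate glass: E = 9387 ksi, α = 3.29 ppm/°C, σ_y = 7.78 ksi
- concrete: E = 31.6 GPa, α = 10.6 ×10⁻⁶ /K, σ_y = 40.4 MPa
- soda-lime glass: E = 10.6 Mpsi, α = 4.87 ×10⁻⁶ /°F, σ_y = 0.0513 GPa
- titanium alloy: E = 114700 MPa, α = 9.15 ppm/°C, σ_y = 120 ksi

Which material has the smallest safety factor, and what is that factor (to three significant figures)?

Converting E to GPa, α to ×10⁻⁶/K, σ_y to MPa, then σ and n for each:
  borosilicate glass: E = 64.72, α = 3.29, σ_y = 53.64 → σ = 32.4 MPa, n = 1.66
  concrete: E = 31.60, α = 10.6, σ_y = 40.40 → σ = 50.9 MPa, n = 0.793
  soda-lime glass: E = 73.08, α = 8.77, σ_y = 51.30 → σ = 97.4 MPa, n = 0.527
  titanium alloy: E = 114.7, α = 9.15, σ_y = 827.4 → σ = 160 MPa, n = 5.19
Smallest n: soda-lime glass with n = 0.527.

soda-lime glass, n = 0.527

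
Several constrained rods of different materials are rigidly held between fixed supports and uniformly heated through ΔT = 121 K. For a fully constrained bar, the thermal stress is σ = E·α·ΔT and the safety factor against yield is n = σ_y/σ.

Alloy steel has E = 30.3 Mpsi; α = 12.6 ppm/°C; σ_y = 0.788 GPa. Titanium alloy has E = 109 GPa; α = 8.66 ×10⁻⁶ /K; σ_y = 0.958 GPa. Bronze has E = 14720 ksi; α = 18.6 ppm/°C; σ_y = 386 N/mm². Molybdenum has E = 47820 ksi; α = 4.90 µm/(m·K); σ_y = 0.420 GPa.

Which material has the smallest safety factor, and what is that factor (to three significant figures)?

bronze, n = 1.69

Converting E to GPa, α to ×10⁻⁶/K, σ_y to MPa, then σ and n for each:
  alloy steel: E = 208.9, α = 12.6, σ_y = 788.0 → σ = 319 MPa, n = 2.47
  titanium alloy: E = 109.0, α = 8.66, σ_y = 958.0 → σ = 114 MPa, n = 8.39
  bronze: E = 101.5, α = 18.6, σ_y = 386.0 → σ = 228 MPa, n = 1.69
  molybdenum: E = 329.7, α = 4.90, σ_y = 420.0 → σ = 195 MPa, n = 2.15
Smallest n: bronze with n = 1.69.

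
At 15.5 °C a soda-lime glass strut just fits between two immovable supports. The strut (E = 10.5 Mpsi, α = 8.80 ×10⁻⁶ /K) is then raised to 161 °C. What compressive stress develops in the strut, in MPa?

92.7 MPa

E = 10.5 Mpsi = 72.39 GPa.
ΔT = 145.5 K. Constrained thermal stress σ = E·α·ΔT = 72.39×10³ MPa × 8.80×10⁻⁶ × 145.5 = 92.7 MPa (compressive).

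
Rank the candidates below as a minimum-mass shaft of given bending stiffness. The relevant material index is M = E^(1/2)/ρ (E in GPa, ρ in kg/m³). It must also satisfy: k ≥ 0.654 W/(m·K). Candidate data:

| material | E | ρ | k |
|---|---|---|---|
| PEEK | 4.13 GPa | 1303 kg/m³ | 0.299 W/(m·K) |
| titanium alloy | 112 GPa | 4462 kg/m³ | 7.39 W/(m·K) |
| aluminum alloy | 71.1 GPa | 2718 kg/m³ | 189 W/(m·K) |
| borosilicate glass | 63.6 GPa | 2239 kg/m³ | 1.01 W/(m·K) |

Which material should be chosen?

borosilicate glass

Screen on constraints: k ≥ 0.654 W/(m·K). Survivors: titanium alloy, aluminum alloy, borosilicate glass.
Computing M directly (units already consistent):
  borosilicate glass: M = 3.56×10⁻³
  aluminum alloy: M = 3.10×10⁻³
  titanium alloy: M = 2.37×10⁻³
Borosilicate glass ranks first.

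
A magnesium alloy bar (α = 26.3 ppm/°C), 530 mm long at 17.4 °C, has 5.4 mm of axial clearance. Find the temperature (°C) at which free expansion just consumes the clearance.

α·L₀·ΔT = 5.4 mm ⇒ ΔT = 5.4 / (26.3×10⁻⁶ × 530.0) = 387.4 K.
T = 17.4 + 387.4 = 404.8 °C.

405 °C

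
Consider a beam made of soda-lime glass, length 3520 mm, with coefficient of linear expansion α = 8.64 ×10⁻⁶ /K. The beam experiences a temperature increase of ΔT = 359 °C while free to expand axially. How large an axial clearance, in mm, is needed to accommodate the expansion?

ΔL = α·L₀·ΔT = 8.64×10⁻⁶ × 3520 mm × 359.0 K = 10.9 mm.

10.9 mm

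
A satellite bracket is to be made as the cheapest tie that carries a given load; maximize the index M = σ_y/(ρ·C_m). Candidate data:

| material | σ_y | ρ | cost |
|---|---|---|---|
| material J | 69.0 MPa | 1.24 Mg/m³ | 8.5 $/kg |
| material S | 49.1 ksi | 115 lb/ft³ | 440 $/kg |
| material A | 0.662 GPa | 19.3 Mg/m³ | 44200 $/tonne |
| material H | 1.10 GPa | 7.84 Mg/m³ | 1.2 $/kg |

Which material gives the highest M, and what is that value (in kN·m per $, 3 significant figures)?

Normalizing units and computing the index:
  material J: σ_y = 69.00 MPa, ρ = 1240 kg/m³, cost = 8.500 $/kg
  material S: σ_y = 338.5 MPa, ρ = 1842 kg/m³, cost = 440.0 $/kg
  material A: σ_y = 662.0 MPa, ρ = 19300 kg/m³, cost = 44.20 $/kg
  material H: σ_y = 1100 MPa, ρ = 7840 kg/m³, cost = 1.200 $/kg
  material H: M = 117 kN·m per $
  material J: M = 6.55 kN·m per $
  material A: M = 0.776 kN·m per $
  material S: M = 0.418 kN·m per $
Highest index: material H.

material H, M = 117 kN·m per $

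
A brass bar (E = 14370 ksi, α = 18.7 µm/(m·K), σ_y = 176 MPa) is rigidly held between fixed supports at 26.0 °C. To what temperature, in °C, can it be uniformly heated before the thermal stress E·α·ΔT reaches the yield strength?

E = 14370 ksi = 99.08 GPa.
E·α·ΔT = 176.0 MPa ⇒ ΔT = 176.0 / (99.08×10³ × 18.7×10⁻⁶) = 94.99 K.
T = 26.0 + 94.99 = 121.0 °C.

121 °C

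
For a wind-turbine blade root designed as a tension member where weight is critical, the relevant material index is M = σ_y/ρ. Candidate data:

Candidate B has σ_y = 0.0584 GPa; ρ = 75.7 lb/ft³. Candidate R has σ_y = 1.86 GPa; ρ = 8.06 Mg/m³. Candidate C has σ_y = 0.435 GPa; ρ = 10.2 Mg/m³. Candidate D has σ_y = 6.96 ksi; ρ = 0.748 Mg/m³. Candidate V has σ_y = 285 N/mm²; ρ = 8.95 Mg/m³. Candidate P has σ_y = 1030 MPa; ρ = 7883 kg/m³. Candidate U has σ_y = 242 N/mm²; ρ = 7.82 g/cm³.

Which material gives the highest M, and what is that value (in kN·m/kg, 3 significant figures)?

Normalizing units and computing the index:
  candidate B: σ_y = 58.40 MPa, ρ = 1213 kg/m³
  candidate R: σ_y = 1860 MPa, ρ = 8060 kg/m³
  candidate C: σ_y = 435.0 MPa, ρ = 10200 kg/m³
  candidate D: σ_y = 47.99 MPa, ρ = 748.0 kg/m³
  candidate V: σ_y = 285.0 MPa, ρ = 8950 kg/m³
  candidate P: σ_y = 1030 MPa, ρ = 7883 kg/m³
  candidate U: σ_y = 242.0 MPa, ρ = 7820 kg/m³
  candidate R: M = 231 kN·m/kg
  candidate P: M = 131 kN·m/kg
  candidate D: M = 64.2 kN·m/kg
  candidate B: M = 48.2 kN·m/kg
  candidate C: M = 42.6 kN·m/kg
  candidate V: M = 31.8 kN·m/kg
  candidate U: M = 30.9 kN·m/kg
Highest index: candidate R.

candidate R, M = 231 kN·m/kg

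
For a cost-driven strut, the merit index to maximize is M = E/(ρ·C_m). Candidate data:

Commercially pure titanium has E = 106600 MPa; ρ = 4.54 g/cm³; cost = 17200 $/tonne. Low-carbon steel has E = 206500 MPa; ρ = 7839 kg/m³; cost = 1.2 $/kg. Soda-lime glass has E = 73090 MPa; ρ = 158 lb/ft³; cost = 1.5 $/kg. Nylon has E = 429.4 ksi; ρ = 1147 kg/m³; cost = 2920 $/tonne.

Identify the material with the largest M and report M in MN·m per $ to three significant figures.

low-carbon steel, M = 22.0 MN·m per $

After converting to SI:
  commercially pure titanium: E = 106.6 GPa, ρ = 4540 kg/m³, cost = 17.20 $/kg
  low-carbon steel: E = 206.5 GPa, ρ = 7839 kg/m³, cost = 1.200 $/kg
  soda-lime glass: E = 73.09 GPa, ρ = 2531 kg/m³, cost = 1.500 $/kg
  nylon: E = 2.961 GPa, ρ = 1147 kg/m³, cost = 2.920 $/kg
  low-carbon steel: M = 22.0 MN·m per $
  soda-lime glass: M = 19.3 MN·m per $
  commercially pure titanium: M = 1.37 MN·m per $
  nylon: M = 0.884 MN·m per $
Low-carbon steel has the largest M.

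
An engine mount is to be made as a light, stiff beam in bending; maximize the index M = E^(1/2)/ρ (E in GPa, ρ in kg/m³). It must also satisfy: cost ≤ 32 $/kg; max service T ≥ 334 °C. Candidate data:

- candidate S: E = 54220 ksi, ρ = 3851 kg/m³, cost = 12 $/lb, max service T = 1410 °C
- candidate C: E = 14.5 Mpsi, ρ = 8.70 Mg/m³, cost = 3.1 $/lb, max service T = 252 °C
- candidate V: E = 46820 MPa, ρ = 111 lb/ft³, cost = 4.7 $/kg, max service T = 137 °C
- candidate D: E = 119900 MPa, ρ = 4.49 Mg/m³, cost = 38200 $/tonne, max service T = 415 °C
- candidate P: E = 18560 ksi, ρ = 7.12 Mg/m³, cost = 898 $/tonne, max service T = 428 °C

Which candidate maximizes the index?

Screen on constraints: cost ≤ 32 $/kg; max service T ≥ 334 °C. Survivors: candidate S, candidate P.
Convert each candidate to consistent units, then evaluate M:
  candidate S: E = 373.8 GPa, ρ = 3851 kg/m³
  candidate P: E = 128.0 GPa, ρ = 7120 kg/m³
  candidate S: M = 5.02×10⁻³
  candidate P: M = 1.59×10⁻³
The maximum is for candidate S.

candidate S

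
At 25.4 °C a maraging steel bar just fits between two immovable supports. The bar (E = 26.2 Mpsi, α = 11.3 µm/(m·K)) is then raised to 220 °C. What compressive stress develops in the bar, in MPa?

397 MPa

E = 26.2 Mpsi = 180.6 GPa.
ΔT = 194.6 K. Constrained thermal stress σ = E·α·ΔT = 180.6×10³ MPa × 11.3×10⁻⁶ × 194.6 = 397 MPa (compressive).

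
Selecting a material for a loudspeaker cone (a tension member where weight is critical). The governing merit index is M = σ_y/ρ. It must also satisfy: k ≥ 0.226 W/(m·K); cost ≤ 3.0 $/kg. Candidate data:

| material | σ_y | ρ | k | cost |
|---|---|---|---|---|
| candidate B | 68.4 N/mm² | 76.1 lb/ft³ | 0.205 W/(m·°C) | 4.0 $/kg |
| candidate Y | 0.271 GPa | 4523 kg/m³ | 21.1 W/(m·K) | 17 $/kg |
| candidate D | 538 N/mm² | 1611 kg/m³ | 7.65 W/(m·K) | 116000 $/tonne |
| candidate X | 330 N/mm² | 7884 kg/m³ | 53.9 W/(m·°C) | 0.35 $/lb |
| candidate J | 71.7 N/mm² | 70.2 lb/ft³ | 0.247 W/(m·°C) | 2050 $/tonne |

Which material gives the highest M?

Screen on constraints: k ≥ 0.226 W/(m·K); cost ≤ 3.0 $/kg. Survivors: candidate X, candidate J.
In SI units:
  candidate X: σ_y = 330.0 MPa, ρ = 7884 kg/m³
  candidate J: σ_y = 71.70 MPa, ρ = 1124 kg/m³
  candidate J: M = 63.8 kN·m/kg
  candidate X: M = 41.9 kN·m/kg
Candidate J ranks first.

candidate J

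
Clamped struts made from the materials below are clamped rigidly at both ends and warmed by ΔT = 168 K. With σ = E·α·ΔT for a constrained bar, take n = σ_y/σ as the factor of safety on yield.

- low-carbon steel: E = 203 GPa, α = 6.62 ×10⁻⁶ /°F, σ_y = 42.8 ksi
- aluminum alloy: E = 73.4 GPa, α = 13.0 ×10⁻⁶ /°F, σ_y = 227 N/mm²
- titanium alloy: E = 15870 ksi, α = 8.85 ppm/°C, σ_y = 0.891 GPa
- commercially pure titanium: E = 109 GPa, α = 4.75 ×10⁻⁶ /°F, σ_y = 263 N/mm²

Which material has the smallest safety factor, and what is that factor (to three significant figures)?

low-carbon steel, n = 0.726

Converting E to GPa, α to ×10⁻⁶/K, σ_y to MPa, then σ and n for each:
  low-carbon steel: E = 203.0, α = 11.9, σ_y = 295.1 → σ = 406 MPa, n = 0.726
  aluminum alloy: E = 73.40, α = 23.4, σ_y = 227.0 → σ = 289 MPa, n = 0.787
  titanium alloy: E = 109.4, α = 8.85, σ_y = 891.0 → σ = 163 MPa, n = 5.48
  commercially pure titanium: E = 109.0, α = 8.55, σ_y = 263.0 → σ = 157 MPa, n = 1.68
The minimum is low-carbon steel at n = 0.726.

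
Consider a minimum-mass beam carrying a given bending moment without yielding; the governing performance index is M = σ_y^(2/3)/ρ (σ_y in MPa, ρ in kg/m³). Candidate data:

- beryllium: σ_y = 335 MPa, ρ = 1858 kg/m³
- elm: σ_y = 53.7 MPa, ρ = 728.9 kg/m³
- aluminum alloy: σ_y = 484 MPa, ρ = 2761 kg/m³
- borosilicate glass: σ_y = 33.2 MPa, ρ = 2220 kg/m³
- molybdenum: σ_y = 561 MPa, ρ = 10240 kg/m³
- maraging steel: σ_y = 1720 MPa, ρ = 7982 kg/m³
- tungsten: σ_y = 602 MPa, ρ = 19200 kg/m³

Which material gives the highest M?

beryllium

Per-candidate index values:
  beryllium: M = 26.0×10⁻³
  aluminum alloy: M = 22.3×10⁻³
  elm: M = 19.5×10⁻³
  maraging steel: M = 18.0×10⁻³
  molybdenum: M = 6.64×10⁻³
  borosilicate glass: M = 4.65×10⁻³
  tungsten: M = 3.71×10⁻³
The maximum is for beryllium.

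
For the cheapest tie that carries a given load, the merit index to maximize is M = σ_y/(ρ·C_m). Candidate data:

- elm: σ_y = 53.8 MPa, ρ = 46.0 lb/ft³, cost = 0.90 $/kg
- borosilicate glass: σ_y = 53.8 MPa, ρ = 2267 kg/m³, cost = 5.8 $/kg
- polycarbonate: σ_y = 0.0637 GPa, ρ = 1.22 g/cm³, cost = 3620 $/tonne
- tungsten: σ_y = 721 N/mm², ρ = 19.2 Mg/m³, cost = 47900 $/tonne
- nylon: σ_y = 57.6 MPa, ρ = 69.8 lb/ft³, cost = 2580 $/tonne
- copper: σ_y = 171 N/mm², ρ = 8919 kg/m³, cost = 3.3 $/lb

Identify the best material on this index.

elm

Putting every candidate on a common basis:
  elm: σ_y = 53.80 MPa, ρ = 736.8 kg/m³, cost = 0.9000 $/kg
  borosilicate glass: σ_y = 53.80 MPa, ρ = 2267 kg/m³, cost = 5.800 $/kg
  polycarbonate: σ_y = 63.70 MPa, ρ = 1220 kg/m³, cost = 3.620 $/kg
  tungsten: σ_y = 721.0 MPa, ρ = 19200 kg/m³, cost = 47.90 $/kg
  nylon: σ_y = 57.60 MPa, ρ = 1118 kg/m³, cost = 2.580 $/kg
  copper: σ_y = 171.0 MPa, ρ = 8919 kg/m³, cost = 7.275 $/kg
  elm: M = 81.1 kN·m per $
  nylon: M = 20.0 kN·m per $
  polycarbonate: M = 14.4 kN·m per $
  borosilicate glass: M = 4.09 kN·m per $
  copper: M = 2.64 kN·m per $
  tungsten: M = 0.784 kN·m per $
The maximum is for elm.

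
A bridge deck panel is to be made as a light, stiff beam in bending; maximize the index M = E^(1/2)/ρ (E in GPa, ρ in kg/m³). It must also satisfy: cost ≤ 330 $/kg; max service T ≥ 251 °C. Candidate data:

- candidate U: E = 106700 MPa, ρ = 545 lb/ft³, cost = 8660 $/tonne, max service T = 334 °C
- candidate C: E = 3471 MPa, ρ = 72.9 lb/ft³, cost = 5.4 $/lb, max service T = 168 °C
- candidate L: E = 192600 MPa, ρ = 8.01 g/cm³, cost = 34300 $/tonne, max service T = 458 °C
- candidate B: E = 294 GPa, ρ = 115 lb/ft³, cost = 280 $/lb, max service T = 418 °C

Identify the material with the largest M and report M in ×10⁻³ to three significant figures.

candidate L, M = 1.73×10⁻³

Screen on constraints: cost ≤ 330 $/kg; max service T ≥ 251 °C. Survivors: candidate U, candidate L.
Convert each candidate to consistent units, then evaluate M:
  candidate U: E = 106.7 GPa, ρ = 8730 kg/m³
  candidate L: E = 192.6 GPa, ρ = 8010 kg/m³
  candidate L: M = 1.73×10⁻³
  candidate U: M = 1.18×10⁻³
Candidate L ranks first.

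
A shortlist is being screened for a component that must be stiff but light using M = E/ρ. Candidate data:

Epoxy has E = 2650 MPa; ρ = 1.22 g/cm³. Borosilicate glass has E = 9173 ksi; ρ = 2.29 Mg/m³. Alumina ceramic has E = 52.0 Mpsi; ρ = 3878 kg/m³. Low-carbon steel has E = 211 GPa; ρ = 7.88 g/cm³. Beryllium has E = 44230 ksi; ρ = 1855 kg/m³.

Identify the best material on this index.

After converting to SI:
  epoxy: E = 2.650 GPa, ρ = 1220 kg/m³
  borosilicate glass: E = 63.25 GPa, ρ = 2290 kg/m³
  alumina ceramic: E = 358.5 GPa, ρ = 3878 kg/m³
  low-carbon steel: E = 211.0 GPa, ρ = 7880 kg/m³
  beryllium: E = 305.0 GPa, ρ = 1855 kg/m³
  beryllium: M = 164 MN·m/kg
  alumina ceramic: M = 92.5 MN·m/kg
  borosilicate glass: M = 27.6 MN·m/kg
  low-carbon steel: M = 26.8 MN·m/kg
  epoxy: M = 2.17 MN·m/kg
Highest index: beryllium.

beryllium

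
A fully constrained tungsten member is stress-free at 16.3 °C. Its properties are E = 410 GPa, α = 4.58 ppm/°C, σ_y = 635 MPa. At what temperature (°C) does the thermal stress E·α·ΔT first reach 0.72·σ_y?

260 °C

E·α·ΔT = 457.2 MPa ⇒ ΔT = 457.2 / (410.0×10³ × 4.58×10⁻⁶) = 243.5 K.
T = 16.3 + 243.5 = 259.8 °C.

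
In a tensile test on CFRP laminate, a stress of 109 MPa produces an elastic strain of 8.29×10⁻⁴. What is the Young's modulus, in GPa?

131 GPa

E = σ/ε = 109 MPa / 8.29×10⁻⁴ = 131500 MPa = 131 GPa.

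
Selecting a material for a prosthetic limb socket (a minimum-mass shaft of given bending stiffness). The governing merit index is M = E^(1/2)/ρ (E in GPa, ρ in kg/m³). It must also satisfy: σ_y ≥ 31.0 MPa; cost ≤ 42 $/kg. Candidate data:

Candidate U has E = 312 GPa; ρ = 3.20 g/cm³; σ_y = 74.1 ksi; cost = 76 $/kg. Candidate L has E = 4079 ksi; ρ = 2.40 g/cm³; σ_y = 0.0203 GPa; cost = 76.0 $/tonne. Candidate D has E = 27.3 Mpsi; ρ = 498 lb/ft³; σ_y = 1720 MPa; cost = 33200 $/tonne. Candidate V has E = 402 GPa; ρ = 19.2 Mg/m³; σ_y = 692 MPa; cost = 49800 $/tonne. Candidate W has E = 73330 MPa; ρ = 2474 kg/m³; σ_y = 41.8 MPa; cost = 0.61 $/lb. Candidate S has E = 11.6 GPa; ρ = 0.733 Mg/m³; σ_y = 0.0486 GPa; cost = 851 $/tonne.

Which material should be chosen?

candidate S

Screen on constraints: σ_y ≥ 31.0 MPa; cost ≤ 42 $/kg. Survivors: candidate D, candidate W, candidate S.
Convert each candidate to consistent units, then evaluate M:
  candidate D: E = 188.2 GPa, ρ = 7977 kg/m³
  candidate W: E = 73.33 GPa, ρ = 2474 kg/m³
  candidate S: E = 11.60 GPa, ρ = 733.0 kg/m³
  candidate S: M = 4.65×10⁻³
  candidate W: M = 3.46×10⁻³
  candidate D: M = 1.72×10⁻³
The maximum is for candidate S.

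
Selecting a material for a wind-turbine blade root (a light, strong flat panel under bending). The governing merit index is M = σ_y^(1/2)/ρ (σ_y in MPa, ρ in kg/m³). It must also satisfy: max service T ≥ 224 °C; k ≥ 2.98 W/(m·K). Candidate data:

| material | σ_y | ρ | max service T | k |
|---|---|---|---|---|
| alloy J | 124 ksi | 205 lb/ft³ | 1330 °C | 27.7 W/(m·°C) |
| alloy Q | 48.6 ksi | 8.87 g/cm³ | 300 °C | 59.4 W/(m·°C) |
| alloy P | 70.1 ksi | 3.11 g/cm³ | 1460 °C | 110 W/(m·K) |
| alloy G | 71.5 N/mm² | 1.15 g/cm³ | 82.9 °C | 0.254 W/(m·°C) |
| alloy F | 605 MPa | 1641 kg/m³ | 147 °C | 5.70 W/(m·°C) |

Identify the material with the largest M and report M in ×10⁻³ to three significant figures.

Screen on constraints: max service T ≥ 224 °C; k ≥ 2.98 W/(m·K). Survivors: alloy J, alloy Q, alloy P.
After converting to SI:
  alloy J: σ_y = 855.0 MPa, ρ = 3284 kg/m³
  alloy Q: σ_y = 335.1 MPa, ρ = 8870 kg/m³
  alloy P: σ_y = 483.3 MPa, ρ = 3110 kg/m³
  alloy J: M = 8.90×10⁻³
  alloy P: M = 7.07×10⁻³
  alloy Q: M = 2.06×10⁻³
Alloy J has the largest M.

alloy J, M = 8.90×10⁻³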